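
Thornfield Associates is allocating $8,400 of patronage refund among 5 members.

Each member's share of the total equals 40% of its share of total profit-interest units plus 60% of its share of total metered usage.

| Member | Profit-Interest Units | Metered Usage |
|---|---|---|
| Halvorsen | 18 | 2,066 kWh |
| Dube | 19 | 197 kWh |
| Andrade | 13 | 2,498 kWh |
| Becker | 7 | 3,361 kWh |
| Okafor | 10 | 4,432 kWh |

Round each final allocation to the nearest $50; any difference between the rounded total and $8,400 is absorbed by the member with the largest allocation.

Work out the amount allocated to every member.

Profit-interest units total 67; metered usage total 12,554.
Composite weights (40% profit-interest units + 60% metered usage): Halvorsen 0.2062; Dube 0.1228; Andrade 0.1970; Becker 0.2024; Okafor 0.2715.
Proportional shares: Halvorsen 1,732.11; Dube 1,031.92; Andrade 1,654.80; Becker 1,700.37; Okafor 2,280.79.
After rounding ($50): Halvorsen $1,750; Dube $1,050; Andrade $1,650; Becker $1,700; Okafor $2,300. Sum = $8,450.
Difference $8,400 − $8,450 = −$50 applied to largest allocation (Okafor): Okafor becomes $2,250.

Halvorsen: $1,750; Dube: $1,050; Andrade: $1,650; Becker: $1,700; Okafor: $2,250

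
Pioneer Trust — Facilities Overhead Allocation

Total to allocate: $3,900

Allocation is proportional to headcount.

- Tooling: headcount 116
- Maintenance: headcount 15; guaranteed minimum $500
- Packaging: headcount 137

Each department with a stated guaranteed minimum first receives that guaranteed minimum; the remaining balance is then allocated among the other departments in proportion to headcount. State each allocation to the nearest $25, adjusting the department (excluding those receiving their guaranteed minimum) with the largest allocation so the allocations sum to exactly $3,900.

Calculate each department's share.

Tooling: $1,550 · Maintenance: $500 · Packaging: $1,850

Guaranteed amounts: Maintenance $500. Balance $3,400.
Balance split over remaining headcount 253: Tooling 1,558.89 → $1,550; Packaging 1,841.11 → $1,850.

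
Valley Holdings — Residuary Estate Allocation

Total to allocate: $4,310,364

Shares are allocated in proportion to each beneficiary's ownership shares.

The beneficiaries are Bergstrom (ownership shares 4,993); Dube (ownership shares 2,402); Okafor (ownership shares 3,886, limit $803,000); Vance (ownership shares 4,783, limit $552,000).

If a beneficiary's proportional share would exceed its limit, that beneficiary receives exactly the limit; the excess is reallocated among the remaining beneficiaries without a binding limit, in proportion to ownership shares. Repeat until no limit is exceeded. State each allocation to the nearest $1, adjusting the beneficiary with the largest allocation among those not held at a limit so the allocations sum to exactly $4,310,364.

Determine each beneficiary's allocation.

Bergstrom: $1,995,420; Dube: $959,944; Okafor: $803,000; Vance: $552,000

Combined ownership shares = 16,064.
Unconstrained shares: Bergstrom 1,339,743.99; Dube 644,515.33; Okafor 1,042,708.82; Vance 1,283,395.85.
Held at cap: Okafor ($803,000), Vance ($552,000); remaining pool $2,955,364 reallocated over remaining ownership shares 7,395.
Shares after redistribution: Bergstrom 1,995,420.21 → $1,995,420; Dube 959,943.79 → $959,944.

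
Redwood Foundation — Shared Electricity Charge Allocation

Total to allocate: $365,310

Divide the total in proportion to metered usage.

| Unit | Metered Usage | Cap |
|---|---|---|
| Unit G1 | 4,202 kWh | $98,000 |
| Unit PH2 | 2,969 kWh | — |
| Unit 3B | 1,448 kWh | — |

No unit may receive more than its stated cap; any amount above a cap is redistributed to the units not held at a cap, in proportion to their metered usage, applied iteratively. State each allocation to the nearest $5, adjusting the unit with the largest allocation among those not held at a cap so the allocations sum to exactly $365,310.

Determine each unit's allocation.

Sum of metered usage: 8,619.
Proportional shares (ignoring caps): Unit G1 178,098.69; Unit PH2 125,838.89; Unit 3B 61,372.42.
Cap binds for Unit G1 ($98,000); balance $267,310 reallocated over remaining metered usage 4,417.
Redistributed shares: Unit PH2 179,679.28 → $179,680; Unit 3B 87,630.72 → $87,630.

Unit G1: $98,000 | Unit PH2: $179,680 | Unit 3B: $87,630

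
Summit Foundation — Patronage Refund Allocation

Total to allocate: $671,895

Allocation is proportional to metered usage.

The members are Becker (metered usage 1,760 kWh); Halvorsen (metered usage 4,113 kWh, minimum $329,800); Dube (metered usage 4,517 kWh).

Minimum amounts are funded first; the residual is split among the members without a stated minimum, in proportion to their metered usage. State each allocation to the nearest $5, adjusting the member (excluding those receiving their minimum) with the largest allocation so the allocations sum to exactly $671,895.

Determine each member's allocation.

Becker: $95,920 | Halvorsen: $329,800 | Dube: $246,175

Guaranteed amounts: Halvorsen $329,800. Residual $342,095.
Residual split over remaining metered usage 6,277: Becker 95,919.58 → $95,920; Dube 246,175.42 → $246,175.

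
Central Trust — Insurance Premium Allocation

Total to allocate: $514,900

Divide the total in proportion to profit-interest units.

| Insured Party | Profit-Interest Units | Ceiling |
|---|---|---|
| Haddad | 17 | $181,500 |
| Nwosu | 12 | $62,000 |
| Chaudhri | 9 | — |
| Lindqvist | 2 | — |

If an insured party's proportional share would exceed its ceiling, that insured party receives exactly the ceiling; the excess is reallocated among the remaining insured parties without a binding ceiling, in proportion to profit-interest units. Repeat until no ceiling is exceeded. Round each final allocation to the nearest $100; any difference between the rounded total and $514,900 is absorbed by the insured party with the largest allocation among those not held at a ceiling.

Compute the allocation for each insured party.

Haddad: $181,500 | Nwosu: $62,000 | Chaudhri: $222,100 | Lindqvist: $49,300

Combined profit-interest units = 40.
Unconstrained shares: Haddad 218,832.50; Nwosu 154,470.00; Chaudhri 115,852.50; Lindqvist 25,745.00.
Held at cap: Haddad ($181,500), Nwosu ($62,000); remaining pool $271,400 reallocated over remaining profit-interest units 11.
Shares after redistribution: Chaudhri 222,054.55 → $222,100; Lindqvist 49,345.45 → $49,300.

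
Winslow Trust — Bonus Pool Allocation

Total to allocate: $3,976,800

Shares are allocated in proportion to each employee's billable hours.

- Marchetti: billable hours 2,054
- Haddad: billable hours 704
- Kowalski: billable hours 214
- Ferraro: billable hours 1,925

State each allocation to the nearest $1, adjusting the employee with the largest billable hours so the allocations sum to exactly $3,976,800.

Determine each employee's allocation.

Combined billable hours = 2,054 + 704 + 214 + 1,925 = 4,897.
Unrounded shares: Marchetti 1,668,030.88; Haddad 571,710.68; Kowalski 173,787.05; Ferraro 1,563,271.39.
At nearest $1: Marchetti $1,668,031; Haddad $571,711; Kowalski $173,787; Ferraro $1,563,271. Sum = $3,976,800.
Sum already equals the total — no adjustment.

Marchetti: $1,668,031 · Haddad: $571,711 · Kowalski: $173,787 · Ferraro: $1,563,271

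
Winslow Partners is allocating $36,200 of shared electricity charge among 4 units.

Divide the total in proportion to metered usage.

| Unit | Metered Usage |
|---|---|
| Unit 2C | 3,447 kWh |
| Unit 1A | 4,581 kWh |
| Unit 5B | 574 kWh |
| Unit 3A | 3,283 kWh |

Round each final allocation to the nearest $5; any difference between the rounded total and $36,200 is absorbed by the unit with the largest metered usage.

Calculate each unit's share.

Total metered usage = 11,885.
Raw shares: Unit 2C 3,447/11,885 × $36,200 = 10,499.07; Unit 1A 4,581/11,885 × $36,200 = 13,953.07; Unit 5B 574/11,885 × $36,200 = 1,748.32; Unit 3A 3,283/11,885 × $36,200 = 9,999.55.
Rounded to nearest $5: Unit 2C $10,500; Unit 1A $13,955; Unit 5B $1,750; Unit 3A $10,000. Sum = $36,205.
Difference $36,200 − $36,205 = −$5 applied to largest metered usage (Unit 1A): Unit 1A becomes $13,950.

Unit 2C: $10,500; Unit 1A: $13,950; Unit 5B: $1,750; Unit 3A: $10,000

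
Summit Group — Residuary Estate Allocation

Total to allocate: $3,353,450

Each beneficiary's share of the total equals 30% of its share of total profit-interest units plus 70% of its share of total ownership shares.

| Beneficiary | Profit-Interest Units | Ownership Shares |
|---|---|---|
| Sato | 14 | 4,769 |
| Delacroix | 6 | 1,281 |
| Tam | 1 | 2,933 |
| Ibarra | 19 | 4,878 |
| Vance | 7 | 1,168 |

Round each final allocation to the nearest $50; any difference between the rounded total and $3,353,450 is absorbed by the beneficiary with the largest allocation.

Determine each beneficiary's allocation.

Sato: $1,044,550 · Delacroix: $328,500 · Tam: $479,500 · Ibarra: $1,168,650 · Vance: $332,250

Totals — profit-interest units 47, ownership shares 15,029.
Combined weights (30% profit-interest units + 70% ownership shares): Sato 0.3115; Delacroix 0.0980; Tam 0.1430; Ibarra 0.3485; Vance 0.0991.
Proportional shares: Sato 1,044,551.37; Delacroix 328,512.41; Tam 479,517.20; Ibarra 1,168,601.34; Vance 332,267.68.
At nearest $50: Sato $1,044,550; Delacroix $328,500; Tam $479,500; Ibarra $1,168,600; Vance $332,250. Sum = $3,353,400.
Difference $3,353,450 − $3,353,400 = +$50 applied to largest allocation (Ibarra): Ibarra becomes $1,168,650.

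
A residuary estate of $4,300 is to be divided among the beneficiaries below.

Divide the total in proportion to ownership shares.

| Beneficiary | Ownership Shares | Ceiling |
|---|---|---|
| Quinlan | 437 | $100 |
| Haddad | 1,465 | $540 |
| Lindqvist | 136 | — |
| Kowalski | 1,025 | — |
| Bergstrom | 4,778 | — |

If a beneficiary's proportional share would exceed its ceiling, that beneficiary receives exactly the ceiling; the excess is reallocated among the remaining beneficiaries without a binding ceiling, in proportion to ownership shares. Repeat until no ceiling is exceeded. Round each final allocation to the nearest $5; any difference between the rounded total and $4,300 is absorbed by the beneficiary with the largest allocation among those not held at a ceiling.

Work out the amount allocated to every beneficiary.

Total ownership shares = 7,841.
Unconstrained shares: Quinlan 239.65; Haddad 803.41; Lindqvist 74.58; Kowalski 562.11; Bergstrom 2,620.25.
Cap binds for Quinlan ($100), Haddad ($540); residual $3,660 reallocated over remaining ownership shares 5,939.
Redistributed shares: Lindqvist 83.81 → $85; Kowalski 631.67 → $630; Bergstrom 2,944.52 → $2,945.

Quinlan: $100 | Haddad: $540 | Lindqvist: $85 | Kowalski: $630 | Bergstrom: $2,945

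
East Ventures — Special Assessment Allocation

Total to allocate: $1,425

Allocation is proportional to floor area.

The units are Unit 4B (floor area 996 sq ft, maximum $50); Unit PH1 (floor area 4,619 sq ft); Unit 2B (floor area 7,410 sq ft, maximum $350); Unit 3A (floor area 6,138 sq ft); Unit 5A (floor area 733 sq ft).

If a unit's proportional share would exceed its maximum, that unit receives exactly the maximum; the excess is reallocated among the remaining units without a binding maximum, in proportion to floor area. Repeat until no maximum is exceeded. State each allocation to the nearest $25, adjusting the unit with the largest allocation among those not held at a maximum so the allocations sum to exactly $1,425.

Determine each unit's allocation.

Total floor area = 19,896.
Unconstrained shares: Unit 4B 71.34; Unit PH1 330.82; Unit 2B 530.72; Unit 3A 439.62; Unit 5A 52.50.
Held at cap: Unit 4B ($50), Unit 2B ($350); remaining pool $1,025 reallocated over remaining floor area 11,490.
Shares after redistribution: Unit PH1 412.05 → $400; Unit 3A 547.56 → $550; Unit 5A 65.39 → $75.

Unit 4B: $50 | Unit PH1: $400 | Unit 2B: $350 | Unit 3A: $550 | Unit 5A: $75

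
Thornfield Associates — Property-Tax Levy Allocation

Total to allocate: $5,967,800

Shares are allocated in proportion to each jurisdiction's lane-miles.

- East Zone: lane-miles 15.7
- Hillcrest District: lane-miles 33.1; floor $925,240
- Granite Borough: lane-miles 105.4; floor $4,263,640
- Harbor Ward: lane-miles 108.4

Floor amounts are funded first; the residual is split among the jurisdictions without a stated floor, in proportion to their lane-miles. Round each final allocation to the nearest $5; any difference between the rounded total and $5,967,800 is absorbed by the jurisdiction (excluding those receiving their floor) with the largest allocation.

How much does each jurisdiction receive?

Minimums first: Hillcrest District $925,240; Granite Borough $4,263,640. Remaining pool $778,920.
Remaining pool split over remaining lane-miles 124.1: East Zone 98,541.85 → $98,540; Harbor Ward 680,378.15 → $680,380.

East Zone: $98,540 | Hillcrest District: $925,240 | Granite Borough: $4,263,640 | Harbor Ward: $680,380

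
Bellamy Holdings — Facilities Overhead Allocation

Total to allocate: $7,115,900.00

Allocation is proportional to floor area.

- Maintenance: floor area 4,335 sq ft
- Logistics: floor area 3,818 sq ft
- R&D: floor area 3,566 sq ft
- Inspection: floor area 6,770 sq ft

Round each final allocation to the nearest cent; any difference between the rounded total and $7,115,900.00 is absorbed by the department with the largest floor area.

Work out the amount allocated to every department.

Total floor area = 4,335 + 3,818 + 3,566 + 6,770 = 18,489.
Raw shares: Maintenance 1,668,420.4933; Logistics 1,469,441.6247; R&D 1,372,453.8591; Inspection 2,605,584.0229.
At nearest cent: Maintenance $1,668,420.49; Logistics $1,469,441.62; R&D $1,372,453.86; Inspection $2,605,584.02. Sum = $7,115,899.99.
Difference $7,115,900.00 − $7,115,899.99 = +$0.01 applied to largest floor area (Inspection): Inspection becomes $2,605,584.03.

Maintenance: $1,668,420.49; Logistics: $1,469,441.62; R&D: $1,372,453.86; Inspection: $2,605,584.03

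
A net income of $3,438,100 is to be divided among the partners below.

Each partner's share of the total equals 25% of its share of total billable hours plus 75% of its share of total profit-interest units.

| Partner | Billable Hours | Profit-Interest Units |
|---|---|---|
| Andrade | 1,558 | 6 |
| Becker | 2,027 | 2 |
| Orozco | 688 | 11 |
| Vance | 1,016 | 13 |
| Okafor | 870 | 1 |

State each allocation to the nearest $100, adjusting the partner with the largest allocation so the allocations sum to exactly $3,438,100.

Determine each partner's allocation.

Billable hours total 6,159; profit-interest units total 33.
Combined weights (25% billable hours + 75% profit-interest units): Andrade 0.1996; Becker 0.1277; Orozco 0.2779; Vance 0.3367; Okafor 0.0580.
Unrounded shares: Andrade 686,259.96; Becker 439,157.15; Orozco 955,539.48; Vance 1,157,591.10; Okafor 199,552.30.
After rounding ($100): Andrade $686,300; Becker $439,200; Orozco $955,500; Vance $1,157,600; Okafor $199,600. Sum = $3,438,200.
Difference $3,438,100 − $3,438,200 = −$100 applied to largest allocation (Vance): Vance becomes $1,157,500.

Andrade: $686,300 | Becker: $439,200 | Orozco: $955,500 | Vance: $1,157,500 | Okafor: $199,600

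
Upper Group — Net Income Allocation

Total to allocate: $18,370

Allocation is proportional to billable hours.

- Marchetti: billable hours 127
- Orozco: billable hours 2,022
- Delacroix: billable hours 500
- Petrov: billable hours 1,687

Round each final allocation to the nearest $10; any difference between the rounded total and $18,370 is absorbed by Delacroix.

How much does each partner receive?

Marchetti: $540 · Orozco: $8,570 · Delacroix: $2,110 · Petrov: $7,150

Total billable hours = 4,336.
Raw shares: Marchetti 127/4,336 × $18,370 = 538.05; Orozco 2,022/4,336 × $18,370 = 8,566.45; Delacroix 500/4,336 × $18,370 = 2,118.31; Petrov 1,687/4,336 × $18,370 = 7,147.18.
After rounding ($10): Marchetti $540; Orozco $8,570; Delacroix $2,120; Petrov $7,150. Sum = $18,380.
Difference $18,370 − $18,380 = −$10 applied to Delacroix: Delacroix becomes $2,110.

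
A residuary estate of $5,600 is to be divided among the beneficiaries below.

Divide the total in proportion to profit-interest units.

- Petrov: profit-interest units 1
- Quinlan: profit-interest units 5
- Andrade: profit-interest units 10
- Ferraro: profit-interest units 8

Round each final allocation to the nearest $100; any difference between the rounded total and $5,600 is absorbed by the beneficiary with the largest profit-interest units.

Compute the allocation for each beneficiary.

Combined profit-interest units = 1 + 5 + 10 + 8 = 24.
Proportional shares: Petrov 233.33; Quinlan 1,166.67; Andrade 2,333.33; Ferraro 1,866.67.
After rounding ($100): Petrov $200; Quinlan $1,200; Andrade $2,300; Ferraro $1,900. Sum = $5,600.
Rounded total matches; no reconciliation needed.

Petrov: $200 | Quinlan: $1,200 | Andrade: $2,300 | Ferraro: $1,900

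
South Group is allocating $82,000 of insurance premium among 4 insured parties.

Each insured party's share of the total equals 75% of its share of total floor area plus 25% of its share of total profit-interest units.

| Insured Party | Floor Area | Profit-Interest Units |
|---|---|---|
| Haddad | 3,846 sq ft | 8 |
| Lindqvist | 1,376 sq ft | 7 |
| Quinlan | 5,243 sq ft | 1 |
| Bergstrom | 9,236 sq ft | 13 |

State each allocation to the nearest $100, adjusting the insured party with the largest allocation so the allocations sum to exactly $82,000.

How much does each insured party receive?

Floor area total 19,701; profit-interest units total 29.
Composite weights (75% floor area + 25% profit-interest units): Haddad 0.2154; Lindqvist 0.1127; Quinlan 0.2082; Bergstrom 0.4637.
Unrounded shares: Haddad 17,661.11; Lindqvist 9,243.69; Quinlan 17,073.81; Bergstrom 38,021.39.
Rounded to nearest $100: Haddad $17,700; Lindqvist $9,200; Quinlan $17,100; Bergstrom $38,000. Sum = $82,000.
Sum already equals the total — no adjustment.

Haddad: $17,700; Lindqvist: $9,200; Quinlan: $17,100; Bergstrom: $38,000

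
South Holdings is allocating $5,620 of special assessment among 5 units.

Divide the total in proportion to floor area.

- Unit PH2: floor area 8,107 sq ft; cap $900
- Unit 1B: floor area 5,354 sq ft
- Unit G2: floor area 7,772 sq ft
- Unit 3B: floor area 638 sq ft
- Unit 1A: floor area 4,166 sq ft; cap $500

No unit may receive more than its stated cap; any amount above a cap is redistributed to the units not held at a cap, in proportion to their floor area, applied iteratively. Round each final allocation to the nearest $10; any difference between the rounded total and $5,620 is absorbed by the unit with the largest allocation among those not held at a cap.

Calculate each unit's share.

Total floor area = 26,037.
Pro-rata shares before constraints: Unit PH2 1,749.87; Unit 1B 1,155.64; Unit G2 1,677.56; Unit 3B 137.71; Unit 1A 899.22.
Held at cap: Unit PH2 ($900), Unit 1A ($500); balance $4,220 reallocated over remaining floor area 13,764.
Remaining shares: Unit 1B 1,641.52 → $1,640; Unit G2 2,382.87 → $2,380; Unit 3B 195.61 → $200.

Unit PH2: $900; Unit 1B: $1,640; Unit G2: $2,380; Unit 3B: $200; Unit 1A: $500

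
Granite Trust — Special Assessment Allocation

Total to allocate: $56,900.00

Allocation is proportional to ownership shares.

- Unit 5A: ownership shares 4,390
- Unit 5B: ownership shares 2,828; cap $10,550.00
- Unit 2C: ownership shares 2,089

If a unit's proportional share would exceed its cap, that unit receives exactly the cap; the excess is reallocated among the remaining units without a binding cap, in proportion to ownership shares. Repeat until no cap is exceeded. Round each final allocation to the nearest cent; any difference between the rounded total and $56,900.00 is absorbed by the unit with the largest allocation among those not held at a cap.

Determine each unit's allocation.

Unit 5A: $31,405.54 | Unit 5B: $10,550.00 | Unit 2C: $14,944.46

Sum of ownership shares: 9,307.
Pro-rata shares before constraints: Unit 5A 26,839.0459; Unit 5B 17,289.4810; Unit 2C 12,771.4731.
Held at cap: Unit 5B ($10,550.00); balance $46,350.00 reallocated over remaining ownership shares 6,479.
Shares after redistribution: Unit 5A 31,405.5410 → $31,405.54; Unit 2C 14,944.4590 → $14,944.46.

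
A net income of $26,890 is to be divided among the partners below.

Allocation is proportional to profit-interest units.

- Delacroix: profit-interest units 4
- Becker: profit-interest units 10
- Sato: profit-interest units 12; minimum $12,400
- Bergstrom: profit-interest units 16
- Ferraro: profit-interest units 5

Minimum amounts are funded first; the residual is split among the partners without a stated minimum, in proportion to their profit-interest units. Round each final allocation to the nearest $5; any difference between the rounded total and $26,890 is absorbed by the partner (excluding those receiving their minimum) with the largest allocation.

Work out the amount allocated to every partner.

Fund the minimums — Sato $12,400. Residual $14,490.
Residual split over remaining profit-interest units 35: Delacroix 1,656.00 → $1,655; Becker 4,140.00 → $4,140; Bergstrom 6,624.00 → $6,625; Ferraro 2,070.00 → $2,070.

Delacroix: $1,655 | Becker: $4,140 | Sato: $12,400 | Bergstrom: $6,625 | Ferraro: $2,070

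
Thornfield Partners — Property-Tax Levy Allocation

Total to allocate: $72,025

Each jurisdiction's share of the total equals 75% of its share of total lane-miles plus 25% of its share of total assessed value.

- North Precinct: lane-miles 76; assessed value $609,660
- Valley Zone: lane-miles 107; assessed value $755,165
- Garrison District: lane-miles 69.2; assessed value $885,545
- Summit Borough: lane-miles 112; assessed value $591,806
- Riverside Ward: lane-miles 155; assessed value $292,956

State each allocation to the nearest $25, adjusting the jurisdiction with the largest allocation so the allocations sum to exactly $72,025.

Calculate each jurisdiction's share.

Lane-miles total 519.2; assessed value total 3,135,132.
Combined weights (75% lane-miles + 25% assessed value): North Precinct 0.1584; Valley Zone 0.2148; Garrison District 0.1706; Summit Borough 0.2090; Riverside Ward 0.2473.
Raw shares: North Precinct 11,408.72; Valley Zone 15,469.72; Garrison District 12,285.75; Summit Borough 15,051.70; Riverside Ward 17,809.11.
Rounded to nearest $25: North Precinct $11,400; Valley Zone $15,475; Garrison District $12,275; Summit Borough $15,050; Riverside Ward $17,800. Sum = $72,000.
Difference $72,025 − $72,000 = +$25 applied to largest allocation (Riverside Ward): Riverside Ward becomes $17,825.

North Precinct: $11,400 · Valley Zone: $15,475 · Garrison District: $12,275 · Summit Borough: $15,050 · Riverside Ward: $17,825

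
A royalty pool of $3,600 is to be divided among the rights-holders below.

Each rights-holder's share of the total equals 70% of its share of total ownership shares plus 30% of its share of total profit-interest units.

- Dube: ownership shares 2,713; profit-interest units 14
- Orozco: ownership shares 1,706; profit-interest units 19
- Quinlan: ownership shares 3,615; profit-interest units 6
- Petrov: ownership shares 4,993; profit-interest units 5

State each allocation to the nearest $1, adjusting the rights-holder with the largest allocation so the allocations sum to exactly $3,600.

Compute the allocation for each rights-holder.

Ownership shares total 13,027; profit-interest units total 44.
Blended shares (70% ownership shares + 30% profit-interest units): Dube 0.2412; Orozco 0.2212; Quinlan 0.2352; Petrov 0.3024.
Raw shares: Dube 868.45; Orozco 796.38; Quinlan 846.57; Petrov 1,088.60.
Rounded to nearest $1: Dube $868; Orozco $796; Quinlan $847; Petrov $1,089. Sum = $3,600.
Rounded total matches; no reconciliation needed.

Dube: $868; Orozco: $796; Quinlan: $847; Petrov: $1,089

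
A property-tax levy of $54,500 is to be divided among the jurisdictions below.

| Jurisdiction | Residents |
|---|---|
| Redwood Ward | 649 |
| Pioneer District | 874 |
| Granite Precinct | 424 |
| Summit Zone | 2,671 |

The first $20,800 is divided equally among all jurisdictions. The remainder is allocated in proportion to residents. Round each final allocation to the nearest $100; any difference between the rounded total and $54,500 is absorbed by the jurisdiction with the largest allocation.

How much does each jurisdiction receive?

First tranche $20,800 split equally: $5,200 each.
Remainder $33,700 by residents (total 4,618): Redwood Ward 4,736.10 → $4,700; Pioneer District 6,378.04 → $6,400; Granite Precinct 3,094.15 → $3,100; Summit Zone 19,491.71 → $19,500.
Totals: Redwood Ward $5,200 + $4,700 = $9,900; Pioneer District $5,200 + $6,400 = $11,600; Granite Precinct $5,200 + $3,100 = $8,300; Summit Zone $5,200 + $19,500 = $24,700.

Redwood Ward: $9,900 · Pioneer District: $11,600 · Granite Precinct: $8,300 · Summit Zone: $24,700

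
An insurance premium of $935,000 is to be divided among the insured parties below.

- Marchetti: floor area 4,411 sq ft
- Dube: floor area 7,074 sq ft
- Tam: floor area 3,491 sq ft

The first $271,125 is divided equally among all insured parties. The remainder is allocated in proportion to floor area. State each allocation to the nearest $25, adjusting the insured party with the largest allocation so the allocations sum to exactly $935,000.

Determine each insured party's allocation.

Marchetti: $285,900 | Dube: $403,975 | Tam: $245,125

Equal tier: $271,125 ÷ 3 = $90,375 apiece.
Remainder $663,875 by floor area (total 14,976): Marchetti 195,536.37 → $195,525; Dube 313,585.19 → $313,575; Tam 154,753.45 → $154,750.
Rounding difference +$25 on remainder applied to Dube.
Totals: Marchetti $90,375 + $195,525 = $285,900; Dube $90,375 + $313,600 = $403,975; Tam $90,375 + $154,750 = $245,125.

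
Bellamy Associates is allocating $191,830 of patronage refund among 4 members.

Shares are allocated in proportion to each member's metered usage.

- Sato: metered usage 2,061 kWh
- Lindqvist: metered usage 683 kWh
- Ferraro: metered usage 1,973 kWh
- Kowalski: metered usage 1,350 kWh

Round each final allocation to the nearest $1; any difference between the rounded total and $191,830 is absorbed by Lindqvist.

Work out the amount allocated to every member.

Sum of metered usage: 6,067.
Proportional shares: Sato 2,061/6,067 × $191,830 = 65,165.92; Lindqvist 683/6,067 × $191,830 = 21,595.499; Ferraro 1,973/6,067 × $191,830 = 62,383.48; Kowalski 1,350/6,067 × $191,830 = 42,685.10.
At nearest $1: Sato $65,166; Lindqvist $21,595; Ferraro $62,383; Kowalski $42,685. Sum = $191,829.
Difference $191,830 − $191,829 = +$1 applied to Lindqvist: Lindqvist becomes $21,596.

Sato: $65,166 | Lindqvist: $21,596 | Ferraro: $62,383 | Kowalski: $42,685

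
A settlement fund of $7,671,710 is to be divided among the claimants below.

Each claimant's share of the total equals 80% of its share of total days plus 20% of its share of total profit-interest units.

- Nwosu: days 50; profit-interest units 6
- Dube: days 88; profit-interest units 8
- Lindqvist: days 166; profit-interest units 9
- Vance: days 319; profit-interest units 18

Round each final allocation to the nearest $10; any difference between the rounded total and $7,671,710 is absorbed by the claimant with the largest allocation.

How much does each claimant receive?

Nwosu: $717,100 | Dube: $1,166,300 | Lindqvist: $1,972,120 | Vance: $3,816,190

Days total 623; profit-interest units total 41.
Composite weights (80% days + 20% profit-interest units): Nwosu 0.0935; Dube 0.1520; Lindqvist 0.2571; Vance 0.4974.
Pro-rata amounts: Nwosu 717,103.50; Dube 1,166,299.35; Lindqvist 1,972,124.74; Vance 3,816,182.41.
At nearest $10: Nwosu $717,100; Dube $1,166,300; Lindqvist $1,972,120; Vance $3,816,180. Sum = $7,671,700.
Difference $7,671,710 − $7,671,700 = +$10 applied to largest allocation (Vance): Vance becomes $3,816,190.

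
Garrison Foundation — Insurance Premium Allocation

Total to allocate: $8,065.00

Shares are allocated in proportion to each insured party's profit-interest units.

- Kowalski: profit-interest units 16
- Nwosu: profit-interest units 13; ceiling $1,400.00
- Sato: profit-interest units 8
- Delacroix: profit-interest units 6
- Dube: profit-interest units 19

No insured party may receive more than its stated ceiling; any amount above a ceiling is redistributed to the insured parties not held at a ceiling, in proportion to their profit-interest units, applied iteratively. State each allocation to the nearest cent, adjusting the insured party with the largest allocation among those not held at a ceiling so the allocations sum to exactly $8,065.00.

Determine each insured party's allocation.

Kowalski: $2,176.33; Nwosu: $1,400.00; Sato: $1,088.16; Delacroix: $816.12; Dube: $2,584.39

Profit-interest units total: 62.
Proportional shares (ignoring caps): Kowalski 2,081.2903; Nwosu 1,691.0484; Sato 1,040.6452; Delacroix 780.4839; Dube 2,471.5323.
Capped: Nwosu ($1,400.00); balance $6,665.00 reallocated over remaining profit-interest units 49.
Remaining shares: Kowalski 2,176.3265 → $2,176.33; Sato 1,088.1633 → $1,088.16; Delacroix 816.1224 → $816.12; Dube 2,584.3878 → $2,584.39.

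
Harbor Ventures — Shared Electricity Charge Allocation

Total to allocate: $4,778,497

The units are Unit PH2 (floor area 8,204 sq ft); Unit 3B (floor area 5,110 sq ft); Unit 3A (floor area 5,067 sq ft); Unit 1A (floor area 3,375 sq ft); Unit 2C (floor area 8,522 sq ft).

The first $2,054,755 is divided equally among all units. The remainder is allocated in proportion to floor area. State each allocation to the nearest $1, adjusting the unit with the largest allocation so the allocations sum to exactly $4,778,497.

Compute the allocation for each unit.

Unit PH2: $1,148,965 · Unit 3B: $870,635 · Unit 3A: $866,767 · Unit 1A: $714,559 · Unit 2C: $1,177,571

First tranche $2,054,755 split equally: $410,951 each.
Remainder $2,723,742 by floor area (total 30,278): Unit PH2 738,013.72 → $738,014; Unit 3B 459,684.31 → $459,684; Unit 3A 455,816.13 → $455,816; Unit 1A 303,607.55 → $303,608; Unit 2C 766,620.30 → $766,620.
Totals: Unit PH2 $410,951 + $738,014 = $1,148,965; Unit 3B $410,951 + $459,684 = $870,635; Unit 3A $410,951 + $455,816 = $866,767; Unit 1A $410,951 + $303,608 = $714,559; Unit 2C $410,951 + $766,620 = $1,177,571.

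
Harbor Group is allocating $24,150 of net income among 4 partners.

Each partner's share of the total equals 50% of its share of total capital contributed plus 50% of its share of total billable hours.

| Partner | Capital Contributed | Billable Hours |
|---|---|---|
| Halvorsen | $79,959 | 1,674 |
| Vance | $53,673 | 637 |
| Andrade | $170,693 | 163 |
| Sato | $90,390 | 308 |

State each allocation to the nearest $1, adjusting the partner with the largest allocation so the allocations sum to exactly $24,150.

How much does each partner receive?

Halvorsen: $9,712 · Vance: $4,407 · Andrade: $5,929 · Sato: $4,102

Totals — capital contributed 394,715, billable hours 2,782.
Blended shares (50% capital contributed + 50% billable hours): Halvorsen 0.4021; Vance 0.1825; Andrade 0.2455; Sato 0.1699.
Proportional shares: Halvorsen 9,711.92; Vance 4,406.78; Andrade 5,929.27; Sato 4,102.03.
After rounding ($1): Halvorsen $9,712; Vance $4,407; Andrade $5,929; Sato $4,102. Sum = $24,150.
No rounding difference to absorb.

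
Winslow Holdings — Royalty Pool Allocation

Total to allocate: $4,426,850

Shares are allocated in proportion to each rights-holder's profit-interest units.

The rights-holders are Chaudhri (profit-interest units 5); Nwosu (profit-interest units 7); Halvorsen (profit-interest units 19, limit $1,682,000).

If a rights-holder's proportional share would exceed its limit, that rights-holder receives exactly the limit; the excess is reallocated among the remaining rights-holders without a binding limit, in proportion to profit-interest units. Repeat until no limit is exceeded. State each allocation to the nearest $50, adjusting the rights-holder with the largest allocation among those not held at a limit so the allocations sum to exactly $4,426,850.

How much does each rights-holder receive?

Combined profit-interest units = 31.
Pro-rata shares before constraints: Chaudhri 714,008.06; Nwosu 999,611.29; Halvorsen 2,713,230.65.
Capped: Halvorsen ($1,682,000); balance $2,744,850 reallocated over remaining profit-interest units 12.
Shares after redistribution: Chaudhri 1,143,687.50 → $1,143,700; Nwosu 1,601,162.50 → $1,601,150.

Chaudhri: $1,143,700 · Nwosu: $1,601,150 · Halvorsen: $1,682,000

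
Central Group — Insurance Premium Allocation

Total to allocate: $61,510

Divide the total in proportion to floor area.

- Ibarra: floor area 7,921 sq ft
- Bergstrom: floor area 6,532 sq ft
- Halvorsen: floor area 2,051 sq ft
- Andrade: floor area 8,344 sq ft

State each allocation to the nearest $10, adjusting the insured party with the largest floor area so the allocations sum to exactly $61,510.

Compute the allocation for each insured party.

Ibarra: $19,610 · Bergstrom: $16,170 · Halvorsen: $5,080 · Andrade: $20,650

Combined floor area = 24,848.
Proportional shares: Ibarra 7,921/24,848 × $61,510 = 19,608.05; Bergstrom 6,532/24,848 × $61,510 = 16,169.64; Halvorsen 2,051/24,848 × $61,510 = 5,077.15; Andrade 8,344/24,848 × $61,510 = 20,655.16.
Rounded to nearest $10: Ibarra $19,610; Bergstrom $16,170; Halvorsen $5,080; Andrade $20,660. Sum = $61,520.
Difference $61,510 − $61,520 = −$10 applied to largest floor area (Andrade): Andrade becomes $20,650.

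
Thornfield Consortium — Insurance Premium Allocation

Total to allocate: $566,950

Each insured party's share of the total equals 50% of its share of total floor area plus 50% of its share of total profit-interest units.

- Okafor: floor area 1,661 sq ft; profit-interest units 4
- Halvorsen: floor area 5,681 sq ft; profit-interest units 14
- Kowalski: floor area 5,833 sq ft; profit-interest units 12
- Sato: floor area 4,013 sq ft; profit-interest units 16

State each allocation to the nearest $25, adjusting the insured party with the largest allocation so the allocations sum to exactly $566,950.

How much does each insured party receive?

Floor area total 17,188; profit-interest units total 46.
Composite weights (50% floor area + 50% profit-interest units): Okafor 0.0918; Halvorsen 0.3174; Kowalski 0.3001; Sato 0.2907.
Proportional shares: Okafor 52,044.23; Halvorsen 179,969.52; Kowalski 170,151.40; Sato 164,784.85.
At nearest $25: Okafor $52,050; Halvorsen $179,975; Kowalski $170,150; Sato $164,775. Sum = $566,950.
No rounding difference to absorb.

Okafor: $52,050 · Halvorsen: $179,975 · Kowalski: $170,150 · Sato: $164,775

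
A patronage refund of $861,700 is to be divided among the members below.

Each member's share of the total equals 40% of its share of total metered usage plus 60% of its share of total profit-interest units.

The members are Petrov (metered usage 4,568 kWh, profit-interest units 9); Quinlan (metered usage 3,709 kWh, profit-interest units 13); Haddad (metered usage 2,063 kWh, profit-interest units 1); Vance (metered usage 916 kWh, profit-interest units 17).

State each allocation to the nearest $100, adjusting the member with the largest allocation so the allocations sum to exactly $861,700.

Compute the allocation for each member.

Totals — metered usage 11,256, profit-interest units 40.
Blended shares (40% metered usage + 60% profit-interest units): Petrov 0.2973; Quinlan 0.3268; Haddad 0.0883; Vance 0.2876.
Raw shares: Petrov 256,210.30; Quinlan 281,608.09; Haddad 76,098.46; Vance 247,783.15.
Rounded to nearest $100: Petrov $256,200; Quinlan $281,600; Haddad $76,100; Vance $247,800. Sum = $861,700.
No rounding difference to absorb.

Petrov: $256,200 · Quinlan: $281,600 · Haddad: $76,100 · Vance: $247,800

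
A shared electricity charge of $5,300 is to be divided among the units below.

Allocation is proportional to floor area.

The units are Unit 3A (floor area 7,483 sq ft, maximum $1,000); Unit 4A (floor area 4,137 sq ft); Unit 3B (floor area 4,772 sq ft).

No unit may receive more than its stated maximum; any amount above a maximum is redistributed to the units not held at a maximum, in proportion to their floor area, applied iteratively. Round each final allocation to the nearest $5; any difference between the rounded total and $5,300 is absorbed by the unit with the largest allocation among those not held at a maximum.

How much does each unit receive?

Sum of floor area: 16,392.
Unconstrained shares: Unit 3A 2,419.47; Unit 4A 1,337.61; Unit 3B 1,542.92.
Held at cap: Unit 3A ($1,000); balance $4,300 reallocated over remaining floor area 8,909.
Redistributed shares: Unit 4A 1,996.76 → $1,995; Unit 3B 2,303.24 → $2,305.

Unit 3A: $1,000 | Unit 4A: $1,995 | Unit 3B: $2,305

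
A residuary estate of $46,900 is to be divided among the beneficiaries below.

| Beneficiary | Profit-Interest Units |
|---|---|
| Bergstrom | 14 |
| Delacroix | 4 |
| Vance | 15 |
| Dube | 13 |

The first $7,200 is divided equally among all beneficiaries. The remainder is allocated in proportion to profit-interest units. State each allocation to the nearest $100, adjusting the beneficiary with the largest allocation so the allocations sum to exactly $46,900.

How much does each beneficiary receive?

Bergstrom: $13,900 · Delacroix: $5,300 · Vance: $14,700 · Dube: $13,000

Equal tier: $7,200 ÷ 4 = $1,800 apiece.
Remainder $39,700 by profit-interest units (total 46): Bergstrom 12,082.61 → $12,100; Delacroix 3,452.17 → $3,500; Vance 12,945.65 → $12,900; Dube 11,219.57 → $11,200.
Totals: Bergstrom $1,800 + $12,100 = $13,900; Delacroix $1,800 + $3,500 = $5,300; Vance $1,800 + $12,900 = $14,700; Dube $1,800 + $11,200 = $13,000.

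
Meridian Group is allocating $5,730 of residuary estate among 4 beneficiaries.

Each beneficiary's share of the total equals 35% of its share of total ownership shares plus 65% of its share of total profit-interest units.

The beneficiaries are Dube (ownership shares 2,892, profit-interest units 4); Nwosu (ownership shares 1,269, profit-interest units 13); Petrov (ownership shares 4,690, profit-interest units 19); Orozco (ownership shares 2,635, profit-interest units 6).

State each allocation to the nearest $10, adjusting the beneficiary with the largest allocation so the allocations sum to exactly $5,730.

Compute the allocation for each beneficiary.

Dube: $860 | Nwosu: $1,370 | Petrov: $2,510 | Orozco: $990

Ownership shares total 11,486; profit-interest units total 42.
Blended shares (35% ownership shares + 65% profit-interest units): Dube 0.1500; Nwosu 0.2399; Petrov 0.4370; Orozco 0.1732.
Unrounded shares: Dube 859.67; Nwosu 1,374.39; Petrov 2,503.78; Orozco 992.15.
At nearest $10: Dube $860; Nwosu $1,370; Petrov $2,500; Orozco $990. Sum = $5,720.
Difference $5,730 − $5,720 = +$10 applied to largest allocation (Petrov): Petrov becomes $2,510.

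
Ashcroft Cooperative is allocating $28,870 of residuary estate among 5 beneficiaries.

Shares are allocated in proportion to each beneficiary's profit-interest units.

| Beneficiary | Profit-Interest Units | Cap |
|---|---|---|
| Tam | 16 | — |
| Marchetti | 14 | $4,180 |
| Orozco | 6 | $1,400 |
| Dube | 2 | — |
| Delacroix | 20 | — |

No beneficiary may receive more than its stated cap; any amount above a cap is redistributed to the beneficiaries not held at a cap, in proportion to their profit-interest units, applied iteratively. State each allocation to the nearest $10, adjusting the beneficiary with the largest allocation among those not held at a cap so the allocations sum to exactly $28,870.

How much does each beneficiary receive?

Tam: $9,810 · Marchetti: $4,180 · Orozco: $1,400 · Dube: $1,230 · Delacroix: $12,250

Total profit-interest units = 58.
Unconstrained shares: Tam 7,964.14; Marchetti 6,968.62; Orozco 2,986.55; Dube 995.52; Delacroix 9,955.17.
Held at cap: Marchetti ($4,180), Orozco ($1,400); remaining pool $23,290 reallocated over remaining profit-interest units 38.
Shares after redistribution: Tam 9,806.32 → $9,810; Dube 1,225.79 → $1,230; Delacroix 12,257.89 → $12,260.
Rounding difference −$10 applied to Delacroix → $12,250.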